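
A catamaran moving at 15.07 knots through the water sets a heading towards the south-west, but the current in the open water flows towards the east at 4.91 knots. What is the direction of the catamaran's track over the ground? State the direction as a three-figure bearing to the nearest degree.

208°

Taking east as x and north as y: velocity relative to the water = (-10.656, -10.656) knots; the water relative to ground = (4.910, 0.000) knots.
Velocity relative to ground = (-10.656, -10.656) + (4.910, 0.000) = (-5.746, -10.656) knots.
Bearing = atan2(-5.75, -10.66) = 208.33° clockwise from north.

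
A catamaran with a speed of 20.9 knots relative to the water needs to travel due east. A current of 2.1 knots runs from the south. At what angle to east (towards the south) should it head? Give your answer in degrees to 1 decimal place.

5.8°

The current pushes perpendicular to the desired track; the heading must have a component into the current equal to 2.1 knots: 20.9 sin θ = 2.1.
sin θ = 0.1005, so θ = 5.767°.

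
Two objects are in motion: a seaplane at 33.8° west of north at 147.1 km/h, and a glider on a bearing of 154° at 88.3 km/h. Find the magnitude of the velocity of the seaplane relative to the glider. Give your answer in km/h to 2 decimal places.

234.89 km/h

Taking east as x and north as y: seaplane velocity = (-81.831, 122.238) km/h; glider velocity = (38.708, -79.364) km/h.
Velocity of seaplane relative to glider = (-81.831, 122.238) − (38.708, -79.364) = (-120.539, 201.601) km/h.
Magnitude = |(-120.539, 201.601)| = 234.889 km/h.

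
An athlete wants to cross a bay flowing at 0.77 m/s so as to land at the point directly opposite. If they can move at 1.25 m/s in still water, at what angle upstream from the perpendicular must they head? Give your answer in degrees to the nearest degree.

38°

To cancel the current, the upstream component of the athlete's velocity must equal the flow: 1.25 sin θ = 0.77.
sin θ = 0.77 / 1.25 = 0.6160.
θ = arcsin(0.6160) = 38.025°.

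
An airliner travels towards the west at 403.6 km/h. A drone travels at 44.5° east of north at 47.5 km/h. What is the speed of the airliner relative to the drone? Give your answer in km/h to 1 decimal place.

438.2 km/h

Taking east as x and north as y: airliner velocity = (-403.600, 0.000) km/h; drone velocity = (33.293, 33.879) km/h.
Velocity of airliner relative to drone = (-403.600, 0.000) − (33.293, 33.879) = (-436.893, -33.879) km/h.
Magnitude = |(-436.893, -33.879)| = 438.205 km/h.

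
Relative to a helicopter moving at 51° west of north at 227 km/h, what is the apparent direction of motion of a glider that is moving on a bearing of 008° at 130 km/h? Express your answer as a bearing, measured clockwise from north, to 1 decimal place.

Taking east as x and north as y: glider velocity = (18.093, 128.735) km/h; helicopter velocity = (-176.412, 142.856) km/h.
Velocity of glider relative to helicopter = (18.093, 128.735) − (-176.412, 142.856) = (194.505, -14.121) km/h.
Bearing = atan2(194.50, -14.12) = 94.15° clockwise from north.

094.2°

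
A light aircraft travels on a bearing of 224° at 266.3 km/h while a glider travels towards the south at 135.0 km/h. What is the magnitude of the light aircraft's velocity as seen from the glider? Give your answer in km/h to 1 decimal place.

Taking east as x and north as y: light aircraft velocity = (-184.988, -191.560) km/h; glider velocity = (0.000, -135.000) km/h.
Velocity of light aircraft relative to glider = (-184.988, -191.560) − (0.000, -135.000) = (-184.988, -56.560) km/h.
Magnitude = |(-184.988, -56.560)| = 193.441 km/h.

193.4 km/h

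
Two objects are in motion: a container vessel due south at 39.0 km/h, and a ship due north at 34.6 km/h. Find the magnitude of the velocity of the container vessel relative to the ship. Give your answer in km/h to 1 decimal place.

Taking east as x and north as y: container vessel velocity = (0.000, -39.000) km/h; ship velocity = (0.000, 34.600) km/h.
Velocity of container vessel relative to ship = (0.000, -39.000) − (0.000, 34.600) = (0.000, -73.600) km/h.
Magnitude = |(0.000, -73.600)| = 73.600 km/h.

73.6 km/h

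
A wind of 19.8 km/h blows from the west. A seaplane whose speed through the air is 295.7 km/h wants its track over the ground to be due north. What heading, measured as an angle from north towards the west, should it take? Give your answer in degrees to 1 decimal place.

The wind pushes perpendicular to the desired track; the heading must have a component into the wind equal to 19.8 km/h: 295.7 sin θ = 19.8.
sin θ = 0.0670, so θ = 3.839°.

3.8°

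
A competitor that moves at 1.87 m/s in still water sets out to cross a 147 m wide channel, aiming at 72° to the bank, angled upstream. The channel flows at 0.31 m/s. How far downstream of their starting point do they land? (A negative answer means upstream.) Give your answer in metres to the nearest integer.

-22 m

Perpendicular speed = 1.778 m/s; crossing time = 147 / 1.778 = 82.655 s.
Net downstream speed = -0.268 m/s.
Drift = -0.268 × 82.655 = -22.140 m (upstream).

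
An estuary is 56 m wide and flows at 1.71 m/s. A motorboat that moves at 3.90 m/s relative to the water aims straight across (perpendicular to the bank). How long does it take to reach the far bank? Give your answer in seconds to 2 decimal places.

14.36 s

The component of the motorboat's velocity perpendicular to the bank is 3.90 m/s.
Only the cross-stream component determines the crossing time; the current contributes nothing perpendicular to the bank.
Time = 56 / 3.900 = 14.359 s.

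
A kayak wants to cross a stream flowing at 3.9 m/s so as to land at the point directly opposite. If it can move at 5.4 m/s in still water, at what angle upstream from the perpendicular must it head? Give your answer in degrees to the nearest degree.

46°

To cancel the current, the upstream component of the kayak's velocity must equal the flow: 5.4 sin θ = 3.9.
sin θ = 3.9 / 5.4 = 0.7222.
θ = arcsin(0.7222) = 46.238°.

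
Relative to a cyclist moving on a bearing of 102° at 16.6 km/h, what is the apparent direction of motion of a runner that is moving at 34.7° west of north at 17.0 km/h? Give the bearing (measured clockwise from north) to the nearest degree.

304°

Taking east as x and north as y: runner velocity = (-9.678, 13.976) km/h; cyclist velocity = (16.237, -3.451) km/h.
Velocity of runner relative to cyclist = (-9.678, 13.976) − (16.237, -3.451) = (-25.915, 17.428) km/h.
Bearing = atan2(-25.92, 17.43) = 303.92° clockwise from north.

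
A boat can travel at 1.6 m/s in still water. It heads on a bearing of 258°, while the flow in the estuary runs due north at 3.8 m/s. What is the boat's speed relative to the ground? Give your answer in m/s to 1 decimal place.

3.8 m/s

Taking east as x and north as y: velocity relative to the water = (-1.565, -0.333) m/s; the water relative to ground = (0.000, 3.800) m/s.
Velocity relative to ground = (-1.565, -0.333) + (0.000, 3.800) = (-1.565, 3.467) m/s.
Speed = |(-1.565, 3.467)| = 3.804 m/s.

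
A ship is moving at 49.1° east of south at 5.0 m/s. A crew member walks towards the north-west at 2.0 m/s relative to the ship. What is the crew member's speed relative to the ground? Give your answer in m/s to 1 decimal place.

3.0 m/s

Taking east as x and north as y: ship velocity = (3.779, -3.274) m/s; crew member velocity relative to ship = (-1.414, 1.414) m/s.
Velocity relative to ground = (3.779, -3.274) + (-1.414, 1.414) = (2.365, -1.859) m/s.
Speed = |(2.365, -1.859)| = 3.009 m/s.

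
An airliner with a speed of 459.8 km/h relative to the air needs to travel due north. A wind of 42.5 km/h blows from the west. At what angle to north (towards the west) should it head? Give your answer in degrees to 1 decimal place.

5.3°

The wind pushes perpendicular to the desired track; the heading must have a component into the wind equal to 42.5 km/h: 459.8 sin θ = 42.5.
sin θ = 0.0924, so θ = 5.304°.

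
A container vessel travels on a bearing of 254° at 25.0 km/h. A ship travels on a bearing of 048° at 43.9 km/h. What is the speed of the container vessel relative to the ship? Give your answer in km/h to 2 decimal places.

Taking east as x and north as y: container vessel velocity = (-24.032, -6.891) km/h; ship velocity = (32.624, 29.375) km/h.
Velocity of container vessel relative to ship = (-24.032, -6.891) − (32.624, 29.375) = (-56.656, -36.266) km/h.
Magnitude = |(-56.656, -36.266)| = 67.269 km/h.

67.27 km/h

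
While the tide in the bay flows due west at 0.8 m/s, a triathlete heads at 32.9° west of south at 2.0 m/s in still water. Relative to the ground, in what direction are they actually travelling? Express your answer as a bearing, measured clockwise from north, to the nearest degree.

Taking east as x and north as y: velocity relative to the water = (-1.086, -1.679) m/s; the water relative to ground = (-0.800, 0.000) m/s.
Velocity relative to ground = (-1.086, -1.679) + (-0.800, 0.000) = (-1.886, -1.679) m/s.
Bearing = atan2(-1.89, -1.68) = 228.32° clockwise from north.

228°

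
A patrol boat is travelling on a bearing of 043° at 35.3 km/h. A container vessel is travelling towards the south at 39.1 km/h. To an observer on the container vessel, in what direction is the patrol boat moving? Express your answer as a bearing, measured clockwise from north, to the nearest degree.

Taking east as x and north as y: patrol boat velocity = (24.075, 25.817) km/h; container vessel velocity = (0.000, -39.100) km/h.
Velocity of patrol boat relative to container vessel = (24.075, 25.817) − (0.000, -39.100) = (24.075, 64.917) km/h.
Bearing = atan2(24.07, 64.92) = 20.35° clockwise from north.

020°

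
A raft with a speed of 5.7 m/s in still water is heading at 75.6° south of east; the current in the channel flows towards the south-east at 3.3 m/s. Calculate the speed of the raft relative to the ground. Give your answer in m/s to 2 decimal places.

Taking east as x and north as y: velocity relative to the water = (1.418, -5.521) m/s; the water relative to ground = (2.333, -2.333) m/s.
Velocity relative to ground = (1.418, -5.521) + (2.333, -2.333) = (3.751, -7.854) m/s.
Speed = |(3.751, -7.854)| = 8.704 m/s.

8.70 m/s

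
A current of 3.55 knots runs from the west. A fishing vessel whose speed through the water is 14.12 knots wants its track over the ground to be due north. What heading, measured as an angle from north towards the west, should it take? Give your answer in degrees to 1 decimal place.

14.6°

The current pushes perpendicular to the desired track; the heading must have a component into the current equal to 3.55 knots: 14.12 sin θ = 3.55.
sin θ = 0.2514, so θ = 14.561°.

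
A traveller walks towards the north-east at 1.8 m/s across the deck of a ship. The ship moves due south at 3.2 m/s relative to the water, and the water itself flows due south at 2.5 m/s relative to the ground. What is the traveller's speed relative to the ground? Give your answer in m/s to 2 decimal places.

4.61 m/s

In east/north components (m/s): traveller relative to ship = (1.273, 1.273); ship relative to water = (0.000, -3.200); water relative to ground = (0.000, -2.500).
Sum = (1.273, -4.427) m/s.
Speed = |(1.273, -4.427)| = 4.607 m/s.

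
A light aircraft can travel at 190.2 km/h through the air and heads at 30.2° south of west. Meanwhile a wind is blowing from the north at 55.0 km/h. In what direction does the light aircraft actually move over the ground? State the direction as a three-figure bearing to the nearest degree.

227°

Taking east as x and north as y: velocity relative to the air = (-164.385, -95.674) km/h; the air relative to ground = (0.000, -55.000) km/h.
Velocity relative to ground = (-164.385, -95.674) + (0.000, -55.000) = (-164.385, -150.674) km/h.
Bearing = atan2(-164.39, -150.67) = 227.49° clockwise from north.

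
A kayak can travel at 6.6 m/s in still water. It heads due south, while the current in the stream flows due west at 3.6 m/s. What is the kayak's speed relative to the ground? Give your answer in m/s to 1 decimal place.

Taking east as x and north as y: velocity relative to the water = (0.000, -6.600) m/s; the water relative to ground = (-3.600, 0.000) m/s.
Velocity relative to ground = (0.000, -6.600) + (-3.600, 0.000) = (-3.600, -6.600) m/s.
Speed = |(-3.600, -6.600)| = 7.518 m/s.

7.5 m/s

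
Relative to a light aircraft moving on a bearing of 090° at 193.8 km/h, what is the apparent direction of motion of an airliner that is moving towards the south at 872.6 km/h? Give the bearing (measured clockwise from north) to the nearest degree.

Taking east as x and north as y: airliner velocity = (0.000, -872.600) km/h; light aircraft velocity = (193.800, 0.000) km/h.
Velocity of airliner relative to light aircraft = (0.000, -872.600) − (193.800, 0.000) = (-193.800, -872.600) km/h.
Bearing = atan2(-193.80, -872.60) = 192.52° clockwise from north.

193°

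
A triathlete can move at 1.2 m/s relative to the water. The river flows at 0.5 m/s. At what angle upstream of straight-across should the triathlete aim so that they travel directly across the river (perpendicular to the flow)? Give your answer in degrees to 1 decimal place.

24.6°

To cancel the current, the upstream component of the triathlete's velocity must equal the flow: 1.2 sin θ = 0.5.
sin θ = 0.5 / 1.2 = 0.4167.
θ = arcsin(0.4167) = 24.624°.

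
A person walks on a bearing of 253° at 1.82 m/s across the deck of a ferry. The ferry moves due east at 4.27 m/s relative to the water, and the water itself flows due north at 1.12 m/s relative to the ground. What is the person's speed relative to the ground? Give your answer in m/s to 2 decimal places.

2.60 m/s

In east/north components (m/s): person relative to ferry = (-1.740, -0.532); ferry relative to water = (4.270, 0.000); water relative to ground = (0.000, 1.120).
Sum = (2.530, 0.588) m/s.
Speed = |(2.530, 0.588)| = 2.597 m/s.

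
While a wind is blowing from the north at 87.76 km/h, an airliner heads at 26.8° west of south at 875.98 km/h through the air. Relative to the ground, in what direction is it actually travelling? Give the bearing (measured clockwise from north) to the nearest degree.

Taking east as x and north as y: velocity relative to the air = (-394.960, -781.887) km/h; the air relative to ground = (0.000, -87.760) km/h.
Velocity relative to ground = (-394.960, -781.887) + (0.000, -87.760) = (-394.960, -869.647) km/h.
Bearing = atan2(-394.96, -869.65) = 204.43° clockwise from north.

204°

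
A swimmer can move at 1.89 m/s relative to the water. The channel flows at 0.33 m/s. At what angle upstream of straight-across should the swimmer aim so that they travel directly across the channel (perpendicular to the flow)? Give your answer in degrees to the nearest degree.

To cancel the current, the upstream component of the swimmer's velocity must equal the flow: 1.89 sin θ = 0.33.
sin θ = 0.33 / 1.89 = 0.1746.
θ = arcsin(0.1746) = 10.056°.

10°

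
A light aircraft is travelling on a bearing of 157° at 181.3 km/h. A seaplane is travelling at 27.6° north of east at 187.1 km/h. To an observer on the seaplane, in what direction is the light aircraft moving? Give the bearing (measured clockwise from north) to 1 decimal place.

Taking east as x and north as y: light aircraft velocity = (70.840, -166.888) km/h; seaplane velocity = (165.809, 86.683) km/h.
Velocity of light aircraft relative to seaplane = (70.840, -166.888) − (165.809, 86.683) = (-94.969, -253.570) km/h.
Bearing = atan2(-94.97, -253.57) = 200.53° clockwise from north.

200.5°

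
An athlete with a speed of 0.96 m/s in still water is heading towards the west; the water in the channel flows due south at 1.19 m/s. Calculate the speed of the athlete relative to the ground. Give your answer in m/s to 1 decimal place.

1.5 m/s

Taking east as x and north as y: velocity relative to the water = (-0.960, 0.000) m/s; the water relative to ground = (0.000, -1.190) m/s.
Velocity relative to ground = (-0.960, 0.000) + (0.000, -1.190) = (-0.960, -1.190) m/s.
Speed = |(-0.960, -1.190)| = 1.529 m/s.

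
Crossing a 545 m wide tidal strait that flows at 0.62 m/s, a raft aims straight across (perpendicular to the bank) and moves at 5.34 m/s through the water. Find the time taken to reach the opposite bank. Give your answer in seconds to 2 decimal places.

102.06 s

The component of the raft's velocity perpendicular to the bank is 5.34 m/s.
Only the cross-stream component determines the crossing time; the current contributes nothing perpendicular to the bank.
Time = 545 / 5.340 = 102.060 s.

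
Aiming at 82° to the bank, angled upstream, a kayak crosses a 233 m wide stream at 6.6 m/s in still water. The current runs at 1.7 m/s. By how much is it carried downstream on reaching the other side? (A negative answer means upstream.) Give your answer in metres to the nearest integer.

Perpendicular speed = 6.536 m/s; crossing time = 233 / 6.536 = 35.650 s.
Net downstream speed = 0.781 m/s.
Drift = 0.781 × 35.650 = 27.859 m (downstream).

28 m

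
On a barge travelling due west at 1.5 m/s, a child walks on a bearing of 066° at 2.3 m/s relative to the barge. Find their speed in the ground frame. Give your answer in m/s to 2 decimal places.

Taking east as x and north as y: barge velocity = (-1.500, 0.000) m/s; child velocity relative to barge = (2.101, 0.935) m/s.
Velocity relative to ground = (-1.500, 0.000) + (2.101, 0.935) = (0.601, 0.935) m/s.
Speed = |(0.601, 0.935)| = 1.112 m/s.

1.11 m/s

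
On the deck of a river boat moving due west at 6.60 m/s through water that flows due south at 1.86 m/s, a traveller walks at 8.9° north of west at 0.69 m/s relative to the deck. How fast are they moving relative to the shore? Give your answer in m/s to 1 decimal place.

In east/north components (m/s): traveller relative to river boat = (-0.682, 0.107); river boat relative to water = (-6.600, 0.000); water relative to ground = (0.000, -1.860).
Sum = (-7.282, -1.753) m/s.
Speed = |(-7.282, -1.753)| = 7.490 m/s.

7.5 m/s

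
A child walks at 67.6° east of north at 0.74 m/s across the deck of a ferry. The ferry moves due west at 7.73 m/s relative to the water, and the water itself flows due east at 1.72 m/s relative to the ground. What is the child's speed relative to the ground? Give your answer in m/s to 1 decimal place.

In east/north components (m/s): child relative to ferry = (0.684, 0.282); ferry relative to water = (-7.730, 0.000); water relative to ground = (1.720, 0.000).
Sum = (-5.326, 0.282) m/s.
Speed = |(-5.326, 0.282)| = 5.333 m/s.

5.3 m/s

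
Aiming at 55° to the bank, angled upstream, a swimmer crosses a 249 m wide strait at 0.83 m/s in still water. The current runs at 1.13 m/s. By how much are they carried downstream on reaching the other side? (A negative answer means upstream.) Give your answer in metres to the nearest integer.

Perpendicular speed = 0.680 m/s; crossing time = 249 / 0.680 = 366.232 s.
Net downstream speed = 0.654 m/s.
Drift = 0.654 × 366.232 = 239.491 m (downstream).

239 m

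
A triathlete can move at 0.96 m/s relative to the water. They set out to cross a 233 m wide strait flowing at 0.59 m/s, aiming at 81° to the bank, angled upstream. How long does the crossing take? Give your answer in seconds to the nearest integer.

The component of the triathlete's velocity perpendicular to the bank is 0.96 × sin 81° = 0.948 m/s.
The current is parallel to the bank, so it does not affect the crossing time.
Time = 233 / 0.948 = 245.734 s.

246 s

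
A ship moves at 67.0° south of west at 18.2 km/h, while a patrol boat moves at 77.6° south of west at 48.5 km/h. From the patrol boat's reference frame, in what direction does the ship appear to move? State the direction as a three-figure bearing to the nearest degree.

006°

Taking east as x and north as y: ship velocity = (-7.111, -16.753) km/h; patrol boat velocity = (-10.415, -47.369) km/h.
Velocity of ship relative to patrol boat = (-7.111, -16.753) − (-10.415, -47.369) = (3.303, 30.615) km/h.
Bearing = atan2(3.30, 30.62) = 6.16° clockwise from north.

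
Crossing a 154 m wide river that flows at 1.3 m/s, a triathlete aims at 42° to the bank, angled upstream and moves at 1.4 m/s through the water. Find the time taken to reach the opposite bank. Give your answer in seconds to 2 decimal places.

The component of the triathlete's velocity perpendicular to the bank is 1.4 × sin 42° = 0.937 m/s.
The current is parallel to the bank, so it does not affect the crossing time.
Time = 154 / 0.937 = 164.392 s.

164.39 s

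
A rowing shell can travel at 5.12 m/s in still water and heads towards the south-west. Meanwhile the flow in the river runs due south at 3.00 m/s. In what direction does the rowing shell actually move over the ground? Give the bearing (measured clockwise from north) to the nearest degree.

Taking east as x and north as y: velocity relative to the water = (-3.620, -3.620) m/s; the water relative to ground = (0.000, -3.000) m/s.
Velocity relative to ground = (-3.620, -3.620) + (0.000, -3.000) = (-3.620, -6.620) m/s.
Bearing = atan2(-3.62, -6.62) = 208.67° clockwise from north.

209°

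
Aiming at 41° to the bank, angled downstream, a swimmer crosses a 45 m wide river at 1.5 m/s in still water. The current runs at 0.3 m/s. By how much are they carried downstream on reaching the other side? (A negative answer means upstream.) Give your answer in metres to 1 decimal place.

Perpendicular speed = 0.984 m/s; crossing time = 45 / 0.984 = 45.728 s.
Net downstream speed = 1.432 m/s.
Drift = 1.432 × 45.728 = 65.485 m (downstream).

65.5 m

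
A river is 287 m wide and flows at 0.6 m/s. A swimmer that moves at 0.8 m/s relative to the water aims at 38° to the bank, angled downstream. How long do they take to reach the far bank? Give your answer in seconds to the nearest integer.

The component of the swimmer's velocity perpendicular to the bank is 0.8 × sin 38° = 0.493 m/s.
The current is parallel to the bank, so it does not affect the crossing time.
Time = 287 / 0.493 = 582.707 s.

583 s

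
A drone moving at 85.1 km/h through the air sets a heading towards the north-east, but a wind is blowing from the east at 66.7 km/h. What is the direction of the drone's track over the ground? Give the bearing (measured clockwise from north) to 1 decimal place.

Taking east as x and north as y: velocity relative to the air = (60.175, 60.175) km/h; the air relative to ground = (-66.700, 0.000) km/h.
Velocity relative to ground = (60.175, 60.175) + (-66.700, 0.000) = (-6.525, 60.175) km/h.
Bearing = atan2(-6.53, 60.17) = 353.81° clockwise from north.

353.8°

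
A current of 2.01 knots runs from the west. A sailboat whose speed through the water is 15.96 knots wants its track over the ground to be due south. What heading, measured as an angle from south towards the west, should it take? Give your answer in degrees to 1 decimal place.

The current pushes perpendicular to the desired track; the heading must have a component into the current equal to 2.01 knots: 15.96 sin θ = 2.01.
sin θ = 0.1259, so θ = 7.235°.

7.2°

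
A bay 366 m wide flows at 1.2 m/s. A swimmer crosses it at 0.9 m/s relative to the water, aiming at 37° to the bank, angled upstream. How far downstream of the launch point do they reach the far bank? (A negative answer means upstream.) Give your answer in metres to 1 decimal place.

325.2 m

Perpendicular speed = 0.542 m/s; crossing time = 366 / 0.542 = 675.734 s.
Net downstream speed = 0.481 m/s.
Drift = 0.481 × 675.734 = 325.182 m (downstream).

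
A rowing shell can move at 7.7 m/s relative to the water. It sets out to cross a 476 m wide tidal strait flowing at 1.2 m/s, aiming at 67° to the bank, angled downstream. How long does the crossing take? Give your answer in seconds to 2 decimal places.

The component of the rowing shell's velocity perpendicular to the bank is 7.7 × sin 67° = 7.088 m/s.
Only the cross-stream component determines the crossing time; the current contributes nothing perpendicular to the bank.
Time = 476 / 7.088 = 67.157 s.

67.16 s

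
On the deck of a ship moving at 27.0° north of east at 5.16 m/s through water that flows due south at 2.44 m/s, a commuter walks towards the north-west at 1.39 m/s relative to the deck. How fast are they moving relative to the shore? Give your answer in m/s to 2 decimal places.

3.72 m/s

In east/north components (m/s): commuter relative to ship = (-0.983, 0.983); ship relative to water = (4.598, 2.343); water relative to ground = (0.000, -2.440).
Sum = (3.615, 0.885) m/s.
Speed = |(3.615, 0.885)| = 3.722 m/s.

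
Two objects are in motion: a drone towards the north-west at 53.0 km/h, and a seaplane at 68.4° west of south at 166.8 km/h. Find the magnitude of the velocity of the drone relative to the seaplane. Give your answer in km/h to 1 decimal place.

Taking east as x and north as y: drone velocity = (-37.477, 37.477) km/h; seaplane velocity = (-155.087, -61.403) km/h.
Velocity of drone relative to seaplane = (-37.477, 37.477) − (-155.087, -61.403) = (117.610, 98.880) km/h.
Magnitude = |(117.610, 98.880)| = 153.653 km/h.

153.7 km/h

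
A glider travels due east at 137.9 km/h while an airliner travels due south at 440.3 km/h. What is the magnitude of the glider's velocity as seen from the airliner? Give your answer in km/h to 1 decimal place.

461.4 km/h

Taking east as x and north as y: glider velocity = (137.900, 0.000) km/h; airliner velocity = (0.000, -440.300) km/h.
Velocity of glider relative to airliner = (137.900, 0.000) − (0.000, -440.300) = (137.900, 440.300) km/h.
Magnitude = |(137.900, 440.300)| = 461.390 km/h.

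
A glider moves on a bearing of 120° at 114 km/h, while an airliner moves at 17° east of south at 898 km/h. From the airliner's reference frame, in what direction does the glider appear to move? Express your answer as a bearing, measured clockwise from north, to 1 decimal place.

348.5°

Taking east as x and north as y: glider velocity = (98.727, -57.000) km/h; airliner velocity = (262.550, -858.762) km/h.
Velocity of glider relative to airliner = (98.727, -57.000) − (262.550, -858.762) = (-163.823, 801.762) km/h.
Bearing = atan2(-163.82, 801.76) = 348.45° clockwise from north.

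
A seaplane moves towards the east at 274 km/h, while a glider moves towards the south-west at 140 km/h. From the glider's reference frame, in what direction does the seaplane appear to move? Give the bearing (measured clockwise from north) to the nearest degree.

075°

Taking east as x and north as y: seaplane velocity = (274.000, 0.000) km/h; glider velocity = (-98.995, -98.995) km/h.
Velocity of seaplane relative to glider = (274.000, 0.000) − (-98.995, -98.995) = (372.995, 98.995) km/h.
Bearing = atan2(372.99, 98.99) = 75.14° clockwise from north.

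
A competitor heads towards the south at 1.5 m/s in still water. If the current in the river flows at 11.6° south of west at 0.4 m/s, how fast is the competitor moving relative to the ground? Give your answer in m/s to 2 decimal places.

1.63 m/s

Taking east as x and north as y: velocity relative to the water = (0.000, -1.500) m/s; the water relative to ground = (-0.392, -0.080) m/s.
Velocity relative to ground = (0.000, -1.500) + (-0.392, -0.080) = (-0.392, -1.580) m/s.
Speed = |(-0.392, -1.580)| = 1.628 m/s.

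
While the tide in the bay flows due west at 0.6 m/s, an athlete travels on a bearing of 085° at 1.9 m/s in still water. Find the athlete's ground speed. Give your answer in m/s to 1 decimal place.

Taking east as x and north as y: velocity relative to the water = (1.893, 0.166) m/s; the water relative to ground = (-0.600, 0.000) m/s.
Velocity relative to ground = (1.893, 0.166) + (-0.600, 0.000) = (1.293, 0.166) m/s.
Speed = |(1.293, 0.166)| = 1.303 m/s.

1.3 m/s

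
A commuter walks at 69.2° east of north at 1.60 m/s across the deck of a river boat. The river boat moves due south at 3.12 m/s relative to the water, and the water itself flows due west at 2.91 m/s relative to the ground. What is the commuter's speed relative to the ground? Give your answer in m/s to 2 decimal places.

2.92 m/s

In east/north components (m/s): commuter relative to river boat = (1.496, 0.568); river boat relative to water = (0.000, -3.120); water relative to ground = (-2.910, 0.000).
Sum = (-1.414, -2.552) m/s.
Speed = |(-1.414, -2.552)| = 2.918 m/s.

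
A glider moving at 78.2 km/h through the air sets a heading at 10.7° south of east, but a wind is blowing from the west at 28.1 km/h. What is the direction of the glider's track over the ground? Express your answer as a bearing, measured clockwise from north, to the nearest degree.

098°

Taking east as x and north as y: velocity relative to the air = (76.840, -14.519) km/h; the air relative to ground = (28.100, 0.000) km/h.
Velocity relative to ground = (76.840, -14.519) + (28.100, 0.000) = (104.940, -14.519) km/h.
Bearing = atan2(104.94, -14.52) = 97.88° clockwise from north.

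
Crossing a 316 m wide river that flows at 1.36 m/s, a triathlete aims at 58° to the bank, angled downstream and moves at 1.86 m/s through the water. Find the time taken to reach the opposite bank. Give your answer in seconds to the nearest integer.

200 s

The component of the triathlete's velocity perpendicular to the bank is 1.86 × sin 58° = 1.577 m/s.
The current is parallel to the bank, so it does not affect the crossing time.
Time = 316 / 1.577 = 200.334 s.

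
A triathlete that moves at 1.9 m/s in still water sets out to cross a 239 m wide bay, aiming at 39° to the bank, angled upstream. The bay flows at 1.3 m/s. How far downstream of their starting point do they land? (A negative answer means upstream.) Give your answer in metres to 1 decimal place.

Perpendicular speed = 1.196 m/s; crossing time = 239 / 1.196 = 199.881 s.
Net downstream speed = -0.177 m/s.
Drift = -0.177 × 199.881 = -35.295 m (upstream).

-35.3 m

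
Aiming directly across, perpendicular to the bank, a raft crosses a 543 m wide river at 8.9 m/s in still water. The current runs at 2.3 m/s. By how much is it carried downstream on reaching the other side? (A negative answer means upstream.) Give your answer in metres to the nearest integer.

140 m

Perpendicular speed = 8.900 m/s; crossing time = 543 / 8.900 = 61.011 s.
Net downstream speed = 2.300 m/s.
Drift = 2.300 × 61.011 = 140.326 m (downstream).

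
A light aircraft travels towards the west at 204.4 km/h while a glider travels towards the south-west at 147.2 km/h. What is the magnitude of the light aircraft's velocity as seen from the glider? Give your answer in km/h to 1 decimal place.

Taking east as x and north as y: light aircraft velocity = (-204.400, 0.000) km/h; glider velocity = (-104.086, -104.086) km/h.
Velocity of light aircraft relative to glider = (-204.400, 0.000) − (-104.086, -104.086) = (-100.314, 104.086) km/h.
Magnitude = |(-100.314, 104.086)| = 144.557 km/h.

144.6 km/h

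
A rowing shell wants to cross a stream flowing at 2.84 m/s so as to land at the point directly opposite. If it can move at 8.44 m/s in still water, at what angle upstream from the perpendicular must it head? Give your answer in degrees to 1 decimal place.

To cancel the current, the upstream component of the rowing shell's velocity must equal the flow: 8.44 sin θ = 2.84.
sin θ = 2.84 / 8.44 = 0.3365.
θ = arcsin(0.3365) = 19.663°.

19.7°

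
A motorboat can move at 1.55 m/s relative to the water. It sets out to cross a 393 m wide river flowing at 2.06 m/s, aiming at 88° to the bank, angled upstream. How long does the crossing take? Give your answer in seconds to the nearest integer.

254 s

The component of the motorboat's velocity perpendicular to the bank is 1.55 × sin 88° = 1.549 m/s.
The current is parallel to the bank, so it does not affect the crossing time.
Time = 393 / 1.549 = 253.703 s.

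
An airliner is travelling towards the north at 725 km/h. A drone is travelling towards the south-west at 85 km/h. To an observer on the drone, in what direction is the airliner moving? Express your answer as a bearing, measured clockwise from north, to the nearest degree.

Taking east as x and north as y: airliner velocity = (0.000, 725.000) km/h; drone velocity = (-60.104, -60.104) km/h.
Velocity of airliner relative to drone = (0.000, 725.000) − (-60.104, -60.104) = (60.104, 785.104) km/h.
Bearing = atan2(60.10, 785.10) = 4.38° clockwise from north.

004°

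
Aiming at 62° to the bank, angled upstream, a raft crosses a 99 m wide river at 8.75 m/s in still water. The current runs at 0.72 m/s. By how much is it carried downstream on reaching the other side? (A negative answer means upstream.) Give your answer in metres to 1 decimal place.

Perpendicular speed = 7.726 m/s; crossing time = 99 / 7.726 = 12.814 s.
Net downstream speed = -3.388 m/s.
Drift = -3.388 × 12.814 = -43.413 m (upstream).

-43.4 m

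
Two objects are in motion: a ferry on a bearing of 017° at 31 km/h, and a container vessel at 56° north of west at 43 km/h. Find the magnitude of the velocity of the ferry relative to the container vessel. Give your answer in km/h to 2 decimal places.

33.65 km/h

Taking east as x and north as y: ferry velocity = (9.064, 29.645) km/h; container vessel velocity = (-24.045, 35.649) km/h.
Velocity of ferry relative to container vessel = (9.064, 29.645) − (-24.045, 35.649) = (33.109, -6.003) km/h.
Magnitude = |(33.109, -6.003)| = 33.649 km/h.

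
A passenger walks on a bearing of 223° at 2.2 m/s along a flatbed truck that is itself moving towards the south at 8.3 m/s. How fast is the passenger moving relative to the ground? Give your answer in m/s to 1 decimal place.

Taking east as x and north as y: flatbed truck velocity = (0.000, -8.300) m/s; passenger velocity relative to flatbed truck = (-1.500, -1.609) m/s.
Velocity relative to ground = (0.000, -8.300) + (-1.500, -1.609) = (-1.500, -9.909) m/s.
Speed = |(-1.500, -9.909)| = 10.022 m/s.

10.0 m/s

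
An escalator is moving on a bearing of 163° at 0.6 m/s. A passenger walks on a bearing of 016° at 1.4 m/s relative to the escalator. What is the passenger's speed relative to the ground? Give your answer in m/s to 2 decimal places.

Taking east as x and north as y: escalator velocity = (0.175, -0.574) m/s; passenger velocity relative to escalator = (0.386, 1.346) m/s.
Velocity relative to ground = (0.175, -0.574) + (0.386, 1.346) = (0.561, 0.772) m/s.
Speed = |(0.561, 0.772)| = 0.954 m/s.

0.95 m/s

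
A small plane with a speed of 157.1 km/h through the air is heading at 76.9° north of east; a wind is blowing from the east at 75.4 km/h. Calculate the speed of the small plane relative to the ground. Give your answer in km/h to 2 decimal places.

158.10 km/h

Taking east as x and north as y: velocity relative to the air = (35.607, 153.012) km/h; the air relative to ground = (-75.400, 0.000) km/h.
Velocity relative to ground = (35.607, 153.012) + (-75.400, 0.000) = (-39.793, 153.012) km/h.
Speed = |(-39.793, 153.012)| = 158.101 km/h.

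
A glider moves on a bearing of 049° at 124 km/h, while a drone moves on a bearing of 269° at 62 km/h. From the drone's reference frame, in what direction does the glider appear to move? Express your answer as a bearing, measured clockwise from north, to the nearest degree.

Taking east as x and north as y: glider velocity = (93.584, 81.351) km/h; drone velocity = (-61.991, -1.082) km/h.
Velocity of glider relative to drone = (93.584, 81.351) − (-61.991, -1.082) = (155.575, 82.433) km/h.
Bearing = atan2(155.57, 82.43) = 62.08° clockwise from north.

062°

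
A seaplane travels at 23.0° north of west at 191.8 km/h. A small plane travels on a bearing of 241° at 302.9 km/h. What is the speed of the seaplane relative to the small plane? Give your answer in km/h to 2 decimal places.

Taking east as x and north as y: seaplane velocity = (-176.553, 74.942) km/h; small plane velocity = (-264.922, -146.849) km/h.
Velocity of seaplane relative to small plane = (-176.553, 74.942) − (-264.922, -146.849) = (88.369, 221.791) km/h.
Magnitude = |(88.369, 221.791)| = 238.748 km/h.

238.75 km/h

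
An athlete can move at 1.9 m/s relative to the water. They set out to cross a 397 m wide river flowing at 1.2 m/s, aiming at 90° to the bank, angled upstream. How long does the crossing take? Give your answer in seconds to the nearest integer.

The component of the athlete's velocity perpendicular to the bank is 1.9 m/s.
The flow acts along the bank and has no component across it.
Time = 397 / 1.900 = 208.947 s.

209 s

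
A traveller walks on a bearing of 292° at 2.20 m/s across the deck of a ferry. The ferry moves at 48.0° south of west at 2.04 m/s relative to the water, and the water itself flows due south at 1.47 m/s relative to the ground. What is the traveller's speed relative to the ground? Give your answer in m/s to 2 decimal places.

In east/north components (m/s): traveller relative to ferry = (-2.040, 0.824); ferry relative to water = (-1.365, -1.516); water relative to ground = (0.000, -1.470).
Sum = (-3.405, -2.162) m/s.
Speed = |(-3.405, -2.162)| = 4.033 m/s.

4.03 m/s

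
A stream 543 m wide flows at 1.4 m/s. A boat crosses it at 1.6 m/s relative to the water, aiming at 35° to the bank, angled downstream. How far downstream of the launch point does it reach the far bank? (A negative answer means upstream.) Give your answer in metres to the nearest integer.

Perpendicular speed = 0.918 m/s; crossing time = 543 / 0.918 = 591.682 s.
Net downstream speed = 2.711 m/s.
Drift = 2.711 × 591.682 = 1603.840 m (downstream).

1604 m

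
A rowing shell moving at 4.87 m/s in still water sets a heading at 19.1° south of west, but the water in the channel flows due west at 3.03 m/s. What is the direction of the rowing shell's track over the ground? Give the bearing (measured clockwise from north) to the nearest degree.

Taking east as x and north as y: velocity relative to the water = (-4.602, -1.594) m/s; the water relative to ground = (-3.030, 0.000) m/s.
Velocity relative to ground = (-4.602, -1.594) + (-3.030, 0.000) = (-7.632, -1.594) m/s.
Bearing = atan2(-7.63, -1.59) = 258.21° clockwise from north.

258°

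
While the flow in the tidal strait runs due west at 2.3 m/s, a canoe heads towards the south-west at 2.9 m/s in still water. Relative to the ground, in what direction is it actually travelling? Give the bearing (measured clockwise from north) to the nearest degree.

245°

Taking east as x and north as y: velocity relative to the water = (-2.051, -2.051) m/s; the water relative to ground = (-2.300, 0.000) m/s.
Velocity relative to ground = (-2.051, -2.051) + (-2.300, 0.000) = (-4.351, -2.051) m/s.
Bearing = atan2(-4.35, -2.05) = 244.76° clockwise from north.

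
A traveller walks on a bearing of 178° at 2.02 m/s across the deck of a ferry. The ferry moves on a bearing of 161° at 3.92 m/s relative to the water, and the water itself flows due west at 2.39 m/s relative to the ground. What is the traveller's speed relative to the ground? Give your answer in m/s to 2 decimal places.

In east/north components (m/s): traveller relative to ferry = (0.070, -2.019); ferry relative to water = (1.276, -3.706); water relative to ground = (-2.390, 0.000).
Sum = (-1.043, -5.725) m/s.
Speed = |(-1.043, -5.725)| = 5.819 m/s.

5.82 m/s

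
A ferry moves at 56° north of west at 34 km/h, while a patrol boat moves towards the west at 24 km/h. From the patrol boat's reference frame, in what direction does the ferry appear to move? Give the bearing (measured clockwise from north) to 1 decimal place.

Taking east as x and north as y: ferry velocity = (-19.013, 28.187) km/h; patrol boat velocity = (-24.000, 0.000) km/h.
Velocity of ferry relative to patrol boat = (-19.013, 28.187) − (-24.000, 0.000) = (4.987, 28.187) km/h.
Bearing = atan2(4.99, 28.19) = 10.03° clockwise from north.

010.0°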